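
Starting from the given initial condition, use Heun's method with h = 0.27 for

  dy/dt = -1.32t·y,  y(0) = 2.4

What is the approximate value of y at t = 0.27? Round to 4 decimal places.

Heun: k1 = f(t_n, y_n); k2 = f(t_n + h, y_n + h·k1); y_{n+1} = y_n + (h/2)·(k1 + k2).
t=0.000000, y=2.400000:
  k1 = f(0.000000, 2.400000) = 0.000000
  k2 = f(0.270000, 2.400000) = -0.855360
  y ← 2.400000 + (0.27/2)·(0.000000 + (-0.855360)) = 2.284526
y(0.27) ≈ 2.2845

2.2845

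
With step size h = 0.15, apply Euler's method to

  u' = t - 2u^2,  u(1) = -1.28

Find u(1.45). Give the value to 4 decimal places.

Euler: u_{n+1} = u_n + h·f(t_n, u_n).
t=1.000000, u=-1.280000: f=-2.276800 → u ← -1.280000 + 0.15·(-2.276800) = -1.621520
t=1.150000, u=-1.621520: f=-4.108654 → u ← -1.621520 + 0.15·(-4.108654) = -2.237818
t=1.300000, u=-2.237818: f=-8.715660 → u ← -2.237818 + 0.15·(-8.715660) = -3.545167
u(1.45) ≈ -3.5452

-3.5452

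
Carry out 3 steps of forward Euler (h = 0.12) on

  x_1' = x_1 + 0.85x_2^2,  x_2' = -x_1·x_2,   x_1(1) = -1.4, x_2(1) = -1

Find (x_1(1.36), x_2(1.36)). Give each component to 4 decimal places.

-1.4907, -1.6212

Euler on (x_1,x_2): x_1_{n+1} = x_1_n + h·x_1', x_2_{n+1} = x_2_n + h·x_2'.
1.000000: (-1.400000, -1.000000); f=(-0.550000, -1.400000) → (-1.466000, -1.168000)
1.120000: (-1.466000, -1.168000); f=(-0.306410, -1.712288) → (-1.502769, -1.373475)
1.240000: (-1.502769, -1.373475); f=(0.100698, -2.064015) → (-1.490685, -1.621156)
(x_1(1.36), x_2(1.36)) ≈ (-1.4907, -1.6212)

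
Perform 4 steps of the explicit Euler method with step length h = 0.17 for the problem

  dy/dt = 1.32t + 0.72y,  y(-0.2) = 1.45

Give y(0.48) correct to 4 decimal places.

Euler: y_{n+1} = y_n + h·f(t_n, y_n).
t=-0.200000, y=1.450000: f=0.780000 → y ← 1.450000 + 0.17·0.780000 = 1.582600
t=-0.030000, y=1.582600: f=1.099872 → y ← 1.582600 + 0.17·1.099872 = 1.769578
t=0.140000, y=1.769578: f=1.458896 → y ← 1.769578 + 0.17·1.458896 = 2.017591
t=0.310000, y=2.017591: f=1.861865 → y ← 2.017591 + 0.17·1.861865 = 2.334108
y(0.48) ≈ 2.3341

2.3341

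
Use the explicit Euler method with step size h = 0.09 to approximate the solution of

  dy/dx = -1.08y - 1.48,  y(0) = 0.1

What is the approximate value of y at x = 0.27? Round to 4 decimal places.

-0.2884

Euler: y_{n+1} = y_n + h·f(x_n, y_n).
x=0.000000, y=0.100000: f=-1.588000 → y ← 0.100000 + 0.09·(-1.588000) = -0.042920
x=0.090000, y=-0.042920: f=-1.433646 → y ← -0.042920 + 0.09·(-1.433646) = -0.171948
x=0.180000, y=-0.171948: f=-1.294296 → y ← -0.171948 + 0.09·(-1.294296) = -0.288435
y(0.27) ≈ -0.2884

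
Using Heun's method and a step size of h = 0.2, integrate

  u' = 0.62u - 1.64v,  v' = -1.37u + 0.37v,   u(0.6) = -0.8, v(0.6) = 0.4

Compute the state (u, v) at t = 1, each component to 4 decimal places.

-1.5258, 1.1003

Heun on (u,v): k1 = f(t_n, state_n); k2 = f(t_n + h, state_n + h·k1); state_{n+1} = state_n + (h/2)·(k1 + k2).
0.600000: (-0.800000, 0.400000)
  k1 = (-1.152000, 1.244000)
  predictor → (-1.030400, 0.648800)
  k2 = (-1.702880, 1.651704)
  → (-1.085488, 0.689570)
0.800000: (-1.085488, 0.689570)
  k1 = (-1.803898, 1.742260)
  predictor → (-1.446268, 1.038022)
  k2 = (-2.599043, 2.365455)
  → (-1.525782, 1.100342)
(u(1), v(1)) ≈ (-1.5258, 1.1003)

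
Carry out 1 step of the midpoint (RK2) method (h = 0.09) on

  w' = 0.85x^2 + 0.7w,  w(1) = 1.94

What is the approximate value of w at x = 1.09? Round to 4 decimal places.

Midpoint: k1 = f(x_n, w_n); k2 = f(x_n + h/2, w_n + (h/2)·k1); w_{n+1} = w_n + h·k2.
x=1.000000, w=1.940000:
  k1 = f(1.000000, 1.940000) = 2.208000
  k2 = f(1.045000, 2.039360) = 2.355773
  w ← 1.940000 + 0.09·2.355773 = 2.152020
w(1.09) ≈ 2.1520

2.1520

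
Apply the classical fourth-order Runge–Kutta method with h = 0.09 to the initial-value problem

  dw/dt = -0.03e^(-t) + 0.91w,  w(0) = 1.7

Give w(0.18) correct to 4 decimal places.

1.9972

RK4: k1 = f(t_n, w_n); k2 = f(t_n + h/2, w_n + (h/2)·k1); k3 = f(t_n + h/2, w_n + (h/2)·k2); k4 = f(t_n + h, w_n + h·k3); w_{n+1} = w_n + (h/6)·(k1 + 2k2 + 2k3 + k4).
t=0.000000, w=1.700000:
  k1 = f(0.000000, 1.700000) = 1.517000
  k2 = f(0.045000, 1.768265) = 1.580441
  k3 = f(0.045000, 1.771120) = 1.583039
  k4 = f(0.090000, 1.842474) = 1.649233
  w ← 1.700000 + (0.09/6)·(k1 + 2k2 + 2k3 + k4) = 1.842398
t=0.090000, w=1.842398:
  k1 = f(0.090000, 1.842398) = 1.649164
  k2 = f(0.135000, 1.916610) = 1.717904
  k3 = f(0.135000, 1.919704) = 1.720719
  k4 = f(0.180000, 1.997263) = 1.792451
  w ← 1.842398 + (0.09/6)·(k1 + 2k2 + 2k3 + k4) = 1.997181
w(0.18) ≈ 1.9972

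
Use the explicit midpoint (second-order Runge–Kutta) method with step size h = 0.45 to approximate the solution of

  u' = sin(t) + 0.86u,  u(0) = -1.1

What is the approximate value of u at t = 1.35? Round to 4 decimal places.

-2.2814

Midpoint: k1 = f(t_n, u_n); k2 = f(t_n + h/2, u_n + (h/2)·k1); u_{n+1} = u_n + h·k2.
t=0.000000, u=-1.100000:
  k1 = f(0.000000, -1.100000) = -0.946000
  k2 = f(0.225000, -1.312850) = -0.905945
  u ← -1.100000 + 0.45·(-0.905945) = -1.507675
t=0.450000, u=-1.507675:
  k1 = f(0.450000, -1.507675) = -0.861635
  k2 = f(0.675000, -1.701543) = -0.838430
  u ← -1.507675 + 0.45·(-0.838430) = -1.884968
t=0.900000, u=-1.884968:
  k1 = f(0.900000, -1.884968) = -0.837746
  k2 = f(1.125000, -2.073461) = -0.880909
  u ← -1.884968 + 0.45·(-0.880909) = -2.281378
u(1.35) ≈ -2.2814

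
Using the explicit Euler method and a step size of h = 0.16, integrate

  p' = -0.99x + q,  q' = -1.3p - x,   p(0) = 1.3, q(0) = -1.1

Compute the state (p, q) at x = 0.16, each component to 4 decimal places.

1.1240, -1.3704

Euler on (p,q): p_{n+1} = p_n + h·p', q_{n+1} = q_n + h·q'.
0.000000: (1.300000, -1.100000); f=(-1.100000, -1.690000) → (1.124000, -1.370400)
(p(0.16), q(0.16)) ≈ (1.1240, -1.3704)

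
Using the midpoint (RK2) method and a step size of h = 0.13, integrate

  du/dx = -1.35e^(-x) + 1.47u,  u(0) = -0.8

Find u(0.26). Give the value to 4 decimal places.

-1.5483

Midpoint: k1 = f(x_n, u_n); k2 = f(x_n + h/2, u_n + (h/2)·k1); u_{n+1} = u_n + h·k2.
x=0.000000, u=-0.800000:
  k1 = f(0.000000, -0.800000) = -2.526000
  k2 = f(0.065000, -0.964190) = -2.682400
  u ← -0.800000 + 0.13·(-2.682400) = -1.148712
x=0.130000, u=-1.148712:
  k1 = f(0.130000, -1.148712) = -2.874036
  k2 = f(0.195000, -1.335524) = -3.074048
  u ← -1.148712 + 0.13·(-3.074048) = -1.548338
u(0.26) ≈ -1.5483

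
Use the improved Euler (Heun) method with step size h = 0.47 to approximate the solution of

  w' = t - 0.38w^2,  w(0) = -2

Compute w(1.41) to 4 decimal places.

-13.2931

Heun: k1 = f(t_n, w_n); k2 = f(t_n + h, w_n + h·k1); w_{n+1} = w_n + (h/2)·(k1 + k2).
t=0.000000, w=-2.000000:
  k1 = f(0.000000, -2.000000) = -1.520000
  k2 = f(0.470000, -2.714400) = -2.329828
  w ← -2.000000 + (0.47/2)·(-1.520000 + (-2.329828)) = -2.904709
t=0.470000, w=-2.904709:
  k1 = f(0.470000, -2.904709) = -2.736188
  k2 = f(0.940000, -4.190718) = -5.733604
  w ← -2.904709 + (0.47/2)·(-2.736188 + (-5.733604)) = -4.895111
t=0.940000, w=-4.895111:
  k1 = f(0.940000, -4.895111) = -8.165601
  k2 = f(1.410000, -8.732943) = -27.570434
  w ← -4.895111 + (0.47/2)·(-8.165601 + (-27.570434)) = -13.293079
w(1.41) ≈ -13.2931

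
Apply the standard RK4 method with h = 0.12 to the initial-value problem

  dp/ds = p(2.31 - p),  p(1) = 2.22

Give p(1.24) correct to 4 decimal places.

2.2574

RK4: k1 = f(s_n, p_n); k2 = f(s_n + h/2, p_n + (h/2)·k1); k3 = f(s_n + h/2, p_n + (h/2)·k2); k4 = f(s_n + h, p_n + h·k3); p_{n+1} = p_n + (h/6)·(k1 + 2k2 + 2k3 + k4).
s=1.000000, p=2.220000:
  k1 = f(1.000000, 2.220000) = 0.199800
  k2 = f(1.060000, 2.231988) = 0.174122
  k3 = f(1.060000, 2.230447) = 0.177438
  k4 = f(1.120000, 2.241293) = 0.153993
  p ← 2.220000 + (0.12/6)·(k1 + 2k2 + 2k3 + k4) = 2.241138
s=1.120000, p=2.241138:
  k1 = f(1.120000, 2.241138) = 0.154329
  k2 = f(1.180000, 2.250398) = 0.134128
  k3 = f(1.180000, 2.249186) = 0.136782
  k4 = f(1.240000, 2.257552) = 0.118404
  p ← 2.241138 + (0.12/6)·(k1 + 2k2 + 2k3 + k4) = 2.257429
p(1.24) ≈ 2.2574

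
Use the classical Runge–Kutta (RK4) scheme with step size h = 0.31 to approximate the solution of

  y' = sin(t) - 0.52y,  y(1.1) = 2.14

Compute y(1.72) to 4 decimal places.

RK4: k1 = f(t_n, y_n); k2 = f(t_n + h/2, y_n + (h/2)·k1); k3 = f(t_n + h/2, y_n + (h/2)·k2); k4 = f(t_n + h, y_n + h·k3); y_{n+1} = y_n + (h/6)·(k1 + 2k2 + 2k3 + k4).
t=1.100000, y=2.140000:
  k1 = f(1.100000, 2.140000) = -0.221593
  k2 = f(1.255000, 2.105653) = -0.144390
  k3 = f(1.255000, 2.117620) = -0.150613
  k4 = f(1.410000, 2.093310) = -0.101421
  y ← 2.140000 + (0.31/6)·(k1 + 2k2 + 2k3 + k4) = 2.092827
t=1.410000, y=2.092827:
  k1 = f(1.410000, 2.092827) = -0.101170
  k2 = f(1.565000, 2.077146) = -0.080133
  k3 = f(1.565000, 2.080407) = -0.081828
  k4 = f(1.720000, 2.067461) = -0.086190
  y ← 2.092827 + (0.31/6)·(k1 + 2k2 + 2k3 + k4) = 2.066411
y(1.72) ≈ 2.0664

2.0664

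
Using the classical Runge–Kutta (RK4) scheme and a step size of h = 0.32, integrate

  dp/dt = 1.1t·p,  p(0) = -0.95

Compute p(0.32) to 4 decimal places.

RK4: k1 = f(t_n, p_n); k2 = f(t_n + h/2, p_n + (h/2)·k1); k3 = f(t_n + h/2, p_n + (h/2)·k2); k4 = f(t_n + h, p_n + h·k3); p_{n+1} = p_n + (h/6)·(k1 + 2k2 + 2k3 + k4).
t=0.000000, p=-0.950000:
  k1 = f(0.000000, -0.950000) = 0.000000
  k2 = f(0.160000, -0.950000) = -0.167200
  k3 = f(0.160000, -0.976752) = -0.171908
  k4 = f(0.320000, -1.005011) = -0.353764
  p ← -0.950000 + (0.32/6)·(k1 + 2k2 + 2k3 + k4) = -1.005039
p(0.32) ≈ -1.0050

-1.0050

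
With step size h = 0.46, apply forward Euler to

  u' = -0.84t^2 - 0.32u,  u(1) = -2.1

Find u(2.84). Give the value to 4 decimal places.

Euler: u_{n+1} = u_n + h·f(t_n, u_n).
t=1.000000, u=-2.100000: f=-0.168000 → u ← -2.100000 + 0.46·(-0.168000) = -2.177280
t=1.460000, u=-2.177280: f=-1.093814 → u ← -2.177280 + 0.46·(-1.093814) = -2.680435
t=1.920000, u=-2.680435: f=-2.238837 → u ← -2.680435 + 0.46·(-2.238837) = -3.710300
t=2.380000, u=-3.710300: f=-3.570800 → u ← -3.710300 + 0.46·(-3.570800) = -5.352868
u(2.84) ≈ -5.3529

-5.3529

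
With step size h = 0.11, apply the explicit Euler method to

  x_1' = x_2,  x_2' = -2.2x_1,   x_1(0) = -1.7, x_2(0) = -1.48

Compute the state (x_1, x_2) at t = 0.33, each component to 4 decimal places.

-2.0483, -0.1386

Euler on (x_1,x_2): x_1_{n+1} = x_1_n + h·x_1', x_2_{n+1} = x_2_n + h·x_2'.
0.000000: (-1.700000, -1.480000); f=(-1.480000, 3.740000) → (-1.862800, -1.068600)
0.110000: (-1.862800, -1.068600); f=(-1.068600, 4.098160) → (-1.980346, -0.617802)
0.220000: (-1.980346, -0.617802); f=(-0.617802, 4.356761) → (-2.048304, -0.138559)
(x_1(0.33), x_2(0.33)) ≈ (-2.0483, -0.1386)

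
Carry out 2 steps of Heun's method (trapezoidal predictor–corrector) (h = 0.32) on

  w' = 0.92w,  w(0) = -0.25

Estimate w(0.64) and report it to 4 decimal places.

Heun: k1 = f(t_n, w_n); k2 = f(t_n + h, w_n + h·k1); w_{n+1} = w_n + (h/2)·(k1 + k2).
t=0.000000, w=-0.250000:
  k1 = f(0.000000, -0.250000) = -0.230000
  k2 = f(0.320000, -0.323600) = -0.297712
  w ← -0.250000 + (0.32/2)·(-0.230000 + (-0.297712)) = -0.334434
t=0.320000, w=-0.334434:
  k1 = f(0.320000, -0.334434) = -0.307679
  k2 = f(0.640000, -0.432891) = -0.398260
  w ← -0.334434 + (0.32/2)·(-0.307679 + (-0.398260)) = -0.447384
w(0.64) ≈ -0.4474

-0.4474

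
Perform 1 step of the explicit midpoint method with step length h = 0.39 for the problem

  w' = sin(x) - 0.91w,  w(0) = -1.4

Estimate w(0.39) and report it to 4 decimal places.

-0.9157

Midpoint: k1 = f(x_n, w_n); k2 = f(x_n + h/2, w_n + (h/2)·k1); w_{n+1} = w_n + h·k2.
x=0.000000, w=-1.400000:
  k1 = f(0.000000, -1.400000) = 1.274000
  k2 = f(0.195000, -1.151570) = 1.241695
  w ← -1.400000 + 0.39·1.241695 = -0.915739
w(0.39) ≈ -0.9157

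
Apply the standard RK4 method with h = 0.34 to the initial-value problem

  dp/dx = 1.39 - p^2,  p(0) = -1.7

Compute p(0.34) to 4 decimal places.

-2.7579

RK4: k1 = f(x_n, p_n); k2 = f(x_n + h/2, p_n + (h/2)·k1); k3 = f(x_n + h/2, p_n + (h/2)·k2); k4 = f(x_n + h, p_n + h·k3); p_{n+1} = p_n + (h/6)·(k1 + 2k2 + 2k3 + k4).
x=0.000000, p=-1.700000:
  k1 = f(0.000000, -1.700000) = -1.500000
  k2 = f(0.170000, -1.955000) = -2.432025
  k3 = f(0.170000, -2.113444) = -3.076647
  k4 = f(0.340000, -2.746060) = -6.150845
  p ← -1.700000 + (0.34/6)·(k1 + 2k2 + 2k3 + k4) = -2.757864
p(0.34) ≈ -2.7579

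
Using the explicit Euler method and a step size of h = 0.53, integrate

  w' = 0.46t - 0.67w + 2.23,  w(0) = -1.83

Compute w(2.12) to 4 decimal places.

3.0442

Euler: w_{n+1} = w_n + h·f(t_n, w_n).
t=0.000000, w=-1.830000: f=3.456100 → w ← -1.830000 + 0.53·3.456100 = 0.001733
t=0.530000, w=0.001733: f=2.472639 → w ← 0.001733 + 0.53·2.472639 = 1.312232
t=1.060000, w=1.312232: f=1.838405 → w ← 1.312232 + 0.53·1.838405 = 2.286586
t=1.590000, w=2.286586: f=1.429387 → w ← 2.286586 + 0.53·1.429387 = 3.044161
w(2.12) ≈ 3.0442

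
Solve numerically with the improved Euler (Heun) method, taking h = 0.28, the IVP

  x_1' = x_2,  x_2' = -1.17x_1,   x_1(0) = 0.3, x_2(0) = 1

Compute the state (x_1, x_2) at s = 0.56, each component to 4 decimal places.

0.7799, 0.6311

Heun on (x_1,x_2): k1 = f(s_n, state_n); k2 = f(s_n + h, state_n + h·k1); state_{n+1} = state_n + (h/2)·(k1 + k2).
0.000000: (0.300000, 1.000000)
  k1 = (1.000000, -0.351000)
  predictor → (0.580000, 0.901720)
  k2 = (0.901720, -0.678600)
  → (0.566241, 0.855856)
0.280000: (0.566241, 0.855856)
  k1 = (0.855856, -0.662502)
  predictor → (0.805880, 0.670356)
  k2 = (0.670356, -0.942880)
  → (0.779910, 0.631103)
(x_1(0.56), x_2(0.56)) ≈ (0.7799, 0.6311)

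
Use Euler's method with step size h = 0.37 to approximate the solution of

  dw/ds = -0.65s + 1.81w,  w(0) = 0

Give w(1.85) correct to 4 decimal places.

Euler: w_{n+1} = w_n + h·f(s_n, w_n).
s=0.000000, w=0.000000: f=0.000000 → w ← 0.000000 + 0.37·0.000000 = 0.000000
s=0.370000, w=0.000000: f=-0.240500 → w ← 0.000000 + 0.37·(-0.240500) = -0.088985
s=0.740000, w=-0.088985: f=-0.642063 → w ← -0.088985 + 0.37·(-0.642063) = -0.326548
s=1.110000, w=-0.326548: f=-1.312552 → w ← -0.326548 + 0.37·(-1.312552) = -0.812193
s=1.480000, w=-0.812193: f=-2.432069 → w ← -0.812193 + 0.37·(-2.432069) = -1.712058
w(1.85) ≈ -1.7121

-1.7121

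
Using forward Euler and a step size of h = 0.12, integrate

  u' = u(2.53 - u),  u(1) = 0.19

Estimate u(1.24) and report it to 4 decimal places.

0.3101

Euler: u_{n+1} = u_n + h·f(x_n, u_n).
x=1.000000, u=0.190000: f=0.444600 → u ← 0.190000 + 0.12·0.444600 = 0.243352
x=1.120000, u=0.243352: f=0.556460 → u ← 0.243352 + 0.12·0.556460 = 0.310127
u(1.24) ≈ 0.3101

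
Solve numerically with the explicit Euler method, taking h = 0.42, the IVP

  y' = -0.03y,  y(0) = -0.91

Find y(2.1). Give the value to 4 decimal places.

Euler: y_{n+1} = y_n + h·f(s_n, y_n).
s=0.000000, y=-0.910000: f=0.027300 → y ← -0.910000 + 0.42·0.027300 = -0.898534
s=0.420000, y=-0.898534: f=0.026956 → y ← -0.898534 + 0.42·0.026956 = -0.887212
s=0.840000, y=-0.887212: f=0.026616 → y ← -0.887212 + 0.42·0.026616 = -0.876034
s=1.260000, y=-0.876034: f=0.026281 → y ← -0.876034 + 0.42·0.026281 = -0.864996
s=1.680000, y=-0.864996: f=0.025950 → y ← -0.864996 + 0.42·0.025950 = -0.854097
y(2.1) ≈ -0.8541

-0.8541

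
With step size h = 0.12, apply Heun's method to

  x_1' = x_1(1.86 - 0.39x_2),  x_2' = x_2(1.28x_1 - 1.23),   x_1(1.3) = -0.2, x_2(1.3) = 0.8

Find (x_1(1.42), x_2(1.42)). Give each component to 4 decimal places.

-0.2414, 0.6682

Heun on (x_1,x_2): k1 = f(x_n, state_n); k2 = f(x_n + h, state_n + h·k1); state_{n+1} = state_n + (h/2)·(k1 + k2).
1.300000: (-0.200000, 0.800000)
  k1 = (-0.309600, -1.188800)
  predictor → (-0.237152, 0.657344)
  k2 = (-0.380305, -1.008073)
  → (-0.241394, 0.668188)
(x_1(1.42), x_2(1.42)) ≈ (-0.2414, 0.6682)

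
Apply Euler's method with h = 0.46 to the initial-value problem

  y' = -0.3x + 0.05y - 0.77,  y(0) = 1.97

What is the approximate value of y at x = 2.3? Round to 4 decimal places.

-0.2967

Euler: y_{n+1} = y_n + h·f(x_n, y_n).
x=0.000000, y=1.970000: f=-0.671500 → y ← 1.970000 + 0.46·(-0.671500) = 1.661110
x=0.460000, y=1.661110: f=-0.824944 → y ← 1.661110 + 0.46·(-0.824944) = 1.281636
x=0.920000, y=1.281636: f=-0.981918 → y ← 1.281636 + 0.46·(-0.981918) = 0.829953
x=1.380000, y=0.829953: f=-1.142502 → y ← 0.829953 + 0.46·(-1.142502) = 0.304402
x=1.840000, y=0.304402: f=-1.306780 → y ← 0.304402 + 0.46·(-1.306780) = -0.296717
y(2.3) ≈ -0.2967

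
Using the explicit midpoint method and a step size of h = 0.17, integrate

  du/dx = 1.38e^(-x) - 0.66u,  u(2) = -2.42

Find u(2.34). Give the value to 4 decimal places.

Midpoint: k1 = f(x_n, u_n); k2 = f(x_n + h/2, u_n + (h/2)·k1); u_{n+1} = u_n + h·k2.
x=2.000000, u=-2.420000:
  k1 = f(2.000000, -2.420000) = 1.783963
  k2 = f(2.085000, -2.268363) = 1.668664
  u ← -2.420000 + 0.17·1.668664 = -2.136327
x=2.170000, u=-2.136327:
  k1 = f(2.170000, -2.136327) = 1.567541
  k2 = f(2.255000, -2.003086) = 1.466762
  u ← -2.136327 + 0.17·1.466762 = -1.886978
u(2.34) ≈ -1.8870

-1.8870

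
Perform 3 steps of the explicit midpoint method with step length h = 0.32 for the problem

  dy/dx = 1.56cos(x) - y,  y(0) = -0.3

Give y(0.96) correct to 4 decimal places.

0.6556

Midpoint: k1 = f(x_n, y_n); k2 = f(x_n + h/2, y_n + (h/2)·k1); y_{n+1} = y_n + h·k2.
x=0.000000, y=-0.300000:
  k1 = f(0.000000, -0.300000) = 1.860000
  k2 = f(0.160000, -0.002400) = 1.542475
  y ← -0.300000 + 0.32·1.542475 = 0.193592
x=0.320000, y=0.193592:
  k1 = f(0.320000, 0.193592) = 1.287215
  k2 = f(0.480000, 0.399546) = 0.984166
  y ← 0.193592 + 0.32·0.984166 = 0.508525
x=0.640000, y=0.508525:
  k1 = f(0.640000, 0.508525) = 0.742744
  k2 = f(0.800000, 0.627364) = 0.459498
  y ← 0.508525 + 0.32·0.459498 = 0.655564
y(0.96) ≈ 0.6556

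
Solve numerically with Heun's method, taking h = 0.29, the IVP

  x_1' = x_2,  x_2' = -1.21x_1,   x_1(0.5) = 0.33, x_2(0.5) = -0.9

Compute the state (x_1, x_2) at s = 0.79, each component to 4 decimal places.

Heun on (x_1,x_2): k1 = f(s_n, state_n); k2 = f(s_n + h, state_n + h·k1); state_{n+1} = state_n + (h/2)·(k1 + k2).
0.500000: (0.330000, -0.900000)
  k1 = (-0.900000, -0.399300)
  predictor → (0.069000, -1.015797)
  k2 = (-1.015797, -0.083490)
  → (0.052209, -0.970005)
(x_1(0.79), x_2(0.79)) ≈ (0.0522, -0.9700)

0.0522, -0.9700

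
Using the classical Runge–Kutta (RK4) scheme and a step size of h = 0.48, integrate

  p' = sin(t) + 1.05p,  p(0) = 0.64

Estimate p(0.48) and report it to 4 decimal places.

1.1938

RK4: k1 = f(t_n, p_n); k2 = f(t_n + h/2, p_n + (h/2)·k1); k3 = f(t_n + h/2, p_n + (h/2)·k2); k4 = f(t_n + h, p_n + h·k3); p_{n+1} = p_n + (h/6)·(k1 + 2k2 + 2k3 + k4).
t=0.000000, p=0.640000:
  k1 = f(0.000000, 0.640000) = 0.672000
  k2 = f(0.240000, 0.801280) = 1.079047
  k3 = f(0.240000, 0.898971) = 1.181622
  k4 = f(0.480000, 1.207179) = 1.729317
  p ← 0.640000 + (0.48/6)·(k1 + 2k2 + 2k3 + k4) = 1.193812
p(0.48) ≈ 1.1938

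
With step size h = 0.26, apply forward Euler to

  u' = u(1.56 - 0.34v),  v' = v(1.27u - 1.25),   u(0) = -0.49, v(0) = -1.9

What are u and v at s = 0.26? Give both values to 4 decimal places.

-0.7710, -0.9751

Euler on (u,v): u_{n+1} = u_n + h·u', v_{n+1} = v_n + h·v'.
0.000000: (-0.490000, -1.900000); f=(-1.080940, 3.557370) → (-0.771044, -0.975084)
(u(0.26), v(0.26)) ≈ (-0.7710, -0.9751)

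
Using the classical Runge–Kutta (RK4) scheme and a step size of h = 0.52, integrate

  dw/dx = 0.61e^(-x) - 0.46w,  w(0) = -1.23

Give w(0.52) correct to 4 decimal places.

RK4: k1 = f(x_n, w_n); k2 = f(x_n + h/2, w_n + (h/2)·k1); k3 = f(x_n + h/2, w_n + (h/2)·k2); k4 = f(x_n + h, w_n + h·k3); w_{n+1} = w_n + (h/6)·(k1 + 2k2 + 2k3 + k4).
x=0.000000, w=-1.230000:
  k1 = f(0.000000, -1.230000) = 1.175800
  k2 = f(0.260000, -0.924292) = 0.895516
  k3 = f(0.260000, -0.997166) = 0.929038
  k4 = f(0.520000, -0.746900) = 0.706232
  w ← -1.230000 + (0.52/6)·(k1 + 2k2 + 2k3 + k4) = -0.750635
w(0.52) ≈ -0.7506

-0.7506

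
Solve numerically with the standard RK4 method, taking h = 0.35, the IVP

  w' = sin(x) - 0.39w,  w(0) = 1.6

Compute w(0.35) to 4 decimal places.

1.4538

RK4: k1 = f(x_n, w_n); k2 = f(x_n + h/2, w_n + (h/2)·k1); k3 = f(x_n + h/2, w_n + (h/2)·k2); k4 = f(x_n + h, w_n + h·k3); w_{n+1} = w_n + (h/6)·(k1 + 2k2 + 2k3 + k4).
x=0.000000, w=1.600000:
  k1 = f(0.000000, 1.600000) = -0.624000
  k2 = f(0.175000, 1.490800) = -0.407304
  k3 = f(0.175000, 1.528722) = -0.422093
  k4 = f(0.350000, 1.452267) = -0.223486
  w ← 1.600000 + (0.35/6)·(k1 + 2k2 + 2k3 + k4) = 1.453800
w(0.35) ≈ 1.4538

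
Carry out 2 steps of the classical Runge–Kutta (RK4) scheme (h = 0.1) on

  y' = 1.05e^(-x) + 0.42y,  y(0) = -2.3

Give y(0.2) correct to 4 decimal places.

RK4: k1 = f(x_n, y_n); k2 = f(x_n + h/2, y_n + (h/2)·k1); k3 = f(x_n + h/2, y_n + (h/2)·k2); k4 = f(x_n + h, y_n + h·k3); y_{n+1} = y_n + (h/6)·(k1 + 2k2 + 2k3 + k4).
x=0.000000, y=-2.300000:
  k1 = f(0.000000, -2.300000) = 0.084000
  k2 = f(0.050000, -2.295800) = 0.034555
  k3 = f(0.050000, -2.298272) = 0.033517
  k4 = f(0.100000, -2.296648) = -0.014513
  y ← -2.300000 + (0.1/6)·(k1 + 2k2 + 2k3 + k4) = -2.296573
x=0.100000, y=-2.296573:
  k1 = f(0.100000, -2.296573) = -0.014481
  k2 = f(0.150000, -2.297297) = -0.061121
  k3 = f(0.150000, -2.299629) = -0.062101
  k4 = f(0.200000, -2.302783) = -0.107502
  y ← -2.296573 + (0.1/6)·(k1 + 2k2 + 2k3 + k4) = -2.302713
y(0.2) ≈ -2.3027

-2.3027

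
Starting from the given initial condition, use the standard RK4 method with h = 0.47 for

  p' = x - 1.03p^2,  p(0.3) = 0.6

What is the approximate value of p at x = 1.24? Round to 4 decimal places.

0.8604

RK4: k1 = f(x_n, p_n); k2 = f(x_n + h/2, p_n + (h/2)·k1); k3 = f(x_n + h/2, p_n + (h/2)·k2); k4 = f(x_n + h, p_n + h·k3); p_{n+1} = p_n + (h/6)·(k1 + 2k2 + 2k3 + k4).
x=0.300000, p=0.600000:
  k1 = f(0.300000, 0.600000) = -0.070800
  k2 = f(0.535000, 0.583362) = 0.184479
  k3 = f(0.535000, 0.643353) = 0.108680
  k4 = f(0.770000, 0.651080) = 0.333378
  p ← 0.600000 + (0.47/6)·(k1 + 2k2 + 2k3 + k4) = 0.666497
x=0.770000, p=0.666497:
  k1 = f(0.770000, 0.666497) = 0.312455
  k2 = f(1.005000, 0.739924) = 0.441088
  k3 = f(1.005000, 0.770153) = 0.394071
  k4 = f(1.240000, 0.851710) = 0.492827
  p ← 0.666497 + (0.47/6)·(k1 + 2k2 + 2k3 + k4) = 0.860419
p(1.24) ≈ 0.8604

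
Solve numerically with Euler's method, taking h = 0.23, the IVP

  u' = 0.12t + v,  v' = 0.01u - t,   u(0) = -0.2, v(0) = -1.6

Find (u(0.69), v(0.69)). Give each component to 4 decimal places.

Euler on (u,v): u_{n+1} = u_n + h·u', v_{n+1} = v_n + h·v'.
0.000000: (-0.200000, -1.600000); f=(-1.600000, -0.002000) → (-0.568000, -1.600460)
0.230000: (-0.568000, -1.600460); f=(-1.572860, -0.235680) → (-0.929758, -1.654666)
0.460000: (-0.929758, -1.654666); f=(-1.599466, -0.469298) → (-1.297635, -1.762605)
(u(0.69), v(0.69)) ≈ (-1.2976, -1.7626)

-1.2976, -1.7626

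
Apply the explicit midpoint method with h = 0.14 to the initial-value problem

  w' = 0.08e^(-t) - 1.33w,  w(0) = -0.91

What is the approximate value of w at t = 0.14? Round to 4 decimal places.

-0.7469

Midpoint: k1 = f(t_n, w_n); k2 = f(t_n + h/2, w_n + (h/2)·k1); w_{n+1} = w_n + h·k2.
t=0.000000, w=-0.910000:
  k1 = f(0.000000, -0.910000) = 1.290300
  k2 = f(0.070000, -0.819679) = 1.164765
  w ← -0.910000 + 0.14·1.164765 = -0.746933
w(0.14) ≈ -0.7469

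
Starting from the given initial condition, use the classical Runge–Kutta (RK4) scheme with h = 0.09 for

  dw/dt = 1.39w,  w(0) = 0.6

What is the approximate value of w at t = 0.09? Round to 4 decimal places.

0.6800

RK4: k1 = f(t_n, w_n); k2 = f(t_n + h/2, w_n + (h/2)·k1); k3 = f(t_n + h/2, w_n + (h/2)·k2); k4 = f(t_n + h, w_n + h·k3); w_{n+1} = w_n + (h/6)·(k1 + 2k2 + 2k3 + k4).
t=0.000000, w=0.600000:
  k1 = f(0.000000, 0.600000) = 0.834000
  k2 = f(0.045000, 0.637530) = 0.886167
  k3 = f(0.045000, 0.639878) = 0.889430
  k4 = f(0.090000, 0.680049) = 0.945268
  w ← 0.600000 + (0.09/6)·(k1 + 2k2 + 2k3 + k4) = 0.679957
w(0.09) ≈ 0.6800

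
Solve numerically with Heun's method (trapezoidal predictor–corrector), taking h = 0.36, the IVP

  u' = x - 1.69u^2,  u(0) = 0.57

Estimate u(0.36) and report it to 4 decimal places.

0.4938

Heun: k1 = f(x_n, u_n); k2 = f(x_n + h, u_n + h·k1); u_{n+1} = u_n + (h/2)·(k1 + k2).
x=0.000000, u=0.570000:
  k1 = f(0.000000, 0.570000) = -0.549081
  k2 = f(0.360000, 0.372331) = 0.125715
  u ← 0.570000 + (0.36/2)·(-0.549081 + 0.125715) = 0.493794
u(0.36) ≈ 0.4938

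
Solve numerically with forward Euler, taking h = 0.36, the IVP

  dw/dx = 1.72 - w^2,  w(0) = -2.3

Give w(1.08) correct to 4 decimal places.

-27.7312

Euler: w_{n+1} = w_n + h·f(x_n, w_n).
x=0.000000, w=-2.300000: f=-3.570000 → w ← -2.300000 + 0.36·(-3.570000) = -3.585200
x=0.360000, w=-3.585200: f=-11.133659 → w ← -3.585200 + 0.36·(-11.133659) = -7.593317
x=0.720000, w=-7.593317: f=-55.938467 → w ← -7.593317 + 0.36·(-55.938467) = -27.731165
w(1.08) ≈ -27.7312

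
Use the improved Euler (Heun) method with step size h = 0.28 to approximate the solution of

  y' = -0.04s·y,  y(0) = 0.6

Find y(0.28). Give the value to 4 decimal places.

Heun: k1 = f(s_n, y_n); k2 = f(s_n + h, y_n + h·k1); y_{n+1} = y_n + (h/2)·(k1 + k2).
s=0.000000, y=0.600000:
  k1 = f(0.000000, 0.600000) = 0.000000
  k2 = f(0.280000, 0.600000) = -0.006720
  y ← 0.600000 + (0.28/2)·(0.000000 + (-0.006720)) = 0.599059
y(0.28) ≈ 0.5991

0.5991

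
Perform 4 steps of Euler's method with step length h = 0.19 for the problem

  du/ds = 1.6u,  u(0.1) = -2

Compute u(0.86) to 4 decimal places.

Euler: u_{n+1} = u_n + h·f(s_n, u_n).
s=0.100000, u=-2.000000: f=-3.200000 → u ← -2.000000 + 0.19·(-3.200000) = -2.608000
s=0.290000, u=-2.608000: f=-4.172800 → u ← -2.608000 + 0.19·(-4.172800) = -3.400832
s=0.480000, u=-3.400832: f=-5.441331 → u ← -3.400832 + 0.19·(-5.441331) = -4.434685
s=0.670000, u=-4.434685: f=-7.095496 → u ← -4.434685 + 0.19·(-7.095496) = -5.782829
u(0.86) ≈ -5.7828

-5.7828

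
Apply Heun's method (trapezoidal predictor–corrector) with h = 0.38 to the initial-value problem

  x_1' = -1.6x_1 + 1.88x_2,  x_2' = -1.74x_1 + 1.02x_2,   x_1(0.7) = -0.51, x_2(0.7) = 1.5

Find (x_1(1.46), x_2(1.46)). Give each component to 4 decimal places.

1.6259, 2.1658

Heun on (x_1,x_2): k1 = f(x_n, state_n); k2 = f(x_n + h, state_n + h·k1); state_{n+1} = state_n + (h/2)·(k1 + k2).
0.700000: (-0.510000, 1.500000)
  k1 = (3.636000, 2.417400)
  predictor → (0.871680, 2.418612)
  k2 = (3.152303, 0.950261)
  → (0.779777, 2.139856)
1.080000: (0.779777, 2.139856)
  k1 = (2.775285, 0.825840)
  predictor → (1.834386, 2.453675)
  k2 = (1.677892, -0.689083)
  → (1.625881, 2.165839)
(x_1(1.46), x_2(1.46)) ≈ (1.6259, 2.1658)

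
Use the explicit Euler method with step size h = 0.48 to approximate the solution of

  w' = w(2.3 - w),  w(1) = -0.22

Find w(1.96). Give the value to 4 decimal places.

Euler: w_{n+1} = w_n + h·f(t_n, w_n).
t=1.000000, w=-0.220000: f=-0.554400 → w ← -0.220000 + 0.48·(-0.554400) = -0.486112
t=1.480000, w=-0.486112: f=-1.354362 → w ← -0.486112 + 0.48·(-1.354362) = -1.136206
w(1.96) ≈ -1.1362

-1.1362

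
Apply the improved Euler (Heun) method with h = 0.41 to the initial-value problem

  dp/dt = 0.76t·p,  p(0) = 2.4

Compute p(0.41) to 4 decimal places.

Heun: k1 = f(t_n, p_n); k2 = f(t_n + h, p_n + h·k1); p_{n+1} = p_n + (h/2)·(k1 + k2).
t=0.000000, p=2.400000:
  k1 = f(0.000000, 2.400000) = 0.000000
  k2 = f(0.410000, 2.400000) = 0.747840
  p ← 2.400000 + (0.41/2)·(0.000000 + 0.747840) = 2.553307
p(0.41) ≈ 2.5533

2.5533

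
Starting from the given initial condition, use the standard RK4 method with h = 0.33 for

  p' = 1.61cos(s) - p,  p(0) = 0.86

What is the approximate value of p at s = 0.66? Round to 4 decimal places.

RK4: k1 = f(s_n, p_n); k2 = f(s_n + h/2, p_n + (h/2)·k1); k3 = f(s_n + h/2, p_n + (h/2)·k2); k4 = f(s_n + h, p_n + h·k3); p_{n+1} = p_n + (h/6)·(k1 + 2k2 + 2k3 + k4).
s=0.000000, p=0.860000:
  k1 = f(0.000000, 0.860000) = 0.750000
  k2 = f(0.165000, 0.983750) = 0.604384
  k3 = f(0.165000, 0.959723) = 0.628410
  k4 = f(0.330000, 1.067375) = 0.455753
  p ← 0.860000 + (0.33/6)·(k1 + 2k2 + 2k3 + k4) = 1.061924
s=0.330000, p=1.061924:
  k1 = f(0.330000, 1.061924) = 0.461204
  k2 = f(0.495000, 1.138022) = 0.278727
  k3 = f(0.495000, 1.107914) = 0.308836
  k4 = f(0.660000, 1.163840) = 0.108048
  p ← 1.061924 + (0.33/6)·(k1 + 2k2 + 2k3 + k4) = 1.157865
p(0.66) ≈ 1.1579

1.1579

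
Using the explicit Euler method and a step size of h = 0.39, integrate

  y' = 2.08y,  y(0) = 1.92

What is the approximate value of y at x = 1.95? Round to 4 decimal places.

37.4225

Euler: y_{n+1} = y_n + h·f(x_n, y_n).
x=0.000000, y=1.920000: f=3.993600 → y ← 1.920000 + 0.39·3.993600 = 3.477504
x=0.390000, y=3.477504: f=7.233208 → y ← 3.477504 + 0.39·7.233208 = 6.298455
x=0.780000, y=6.298455: f=13.100787 → y ← 6.298455 + 0.39·13.100787 = 11.407762
x=1.170000, y=11.407762: f=23.728145 → y ← 11.407762 + 0.39·23.728145 = 20.661739
x=1.560000, y=20.661739: f=42.976417 → y ← 20.661739 + 0.39·42.976417 = 37.422541
y(1.95) ≈ 37.4225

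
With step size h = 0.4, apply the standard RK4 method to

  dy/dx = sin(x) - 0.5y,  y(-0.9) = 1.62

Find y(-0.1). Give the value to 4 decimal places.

RK4: k1 = f(x_n, y_n); k2 = f(x_n + h/2, y_n + (h/2)·k1); k3 = f(x_n + h/2, y_n + (h/2)·k2); k4 = f(x_n + h, y_n + h·k3); y_{n+1} = y_n + (h/6)·(k1 + 2k2 + 2k3 + k4).
x=-0.900000, y=1.620000:
  k1 = f(-0.900000, 1.620000) = -1.593327
  k2 = f(-0.700000, 1.301335) = -1.294885
  k3 = f(-0.700000, 1.361023) = -1.324729
  k4 = f(-0.500000, 1.090108) = -1.024480
  y ← 1.620000 + (0.4/6)·(k1 + 2k2 + 2k3 + k4) = 1.096198
x=-0.500000, y=1.096198:
  k1 = f(-0.500000, 1.096198) = -1.027524
  k2 = f(-0.300000, 0.890693) = -0.740867
  k3 = f(-0.300000, 0.948024) = -0.769532
  k4 = f(-0.100000, 0.788385) = -0.494026
  y ← 1.096198 + (0.4/6)·(k1 + 2k2 + 2k3 + k4) = 0.793374
y(-0.1) ≈ 0.7934

0.7934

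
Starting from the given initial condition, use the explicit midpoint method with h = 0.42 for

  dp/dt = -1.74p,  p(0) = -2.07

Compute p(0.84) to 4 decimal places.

-0.5952

Midpoint: k1 = f(t_n, p_n); k2 = f(t_n + h/2, p_n + (h/2)·k1); p_{n+1} = p_n + h·k2.
t=0.000000, p=-2.070000:
  k1 = f(0.000000, -2.070000) = 3.601800
  k2 = f(0.210000, -1.313622) = 2.285702
  p ← -2.070000 + 0.42·2.285702 = -1.110005
t=0.420000, p=-1.110005:
  k1 = f(0.420000, -1.110005) = 1.931409
  k2 = f(0.630000, -0.704409) = 1.225672
  p ← -1.110005 + 0.42·1.225672 = -0.595223
p(0.84) ≈ -0.5952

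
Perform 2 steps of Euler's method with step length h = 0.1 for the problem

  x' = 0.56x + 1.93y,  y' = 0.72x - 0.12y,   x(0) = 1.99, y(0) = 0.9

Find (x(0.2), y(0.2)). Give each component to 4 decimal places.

2.6018, 1.1839

Euler on (x,y): x_{n+1} = x_n + h·x', y_{n+1} = y_n + h·y'.
0.000000: (1.990000, 0.900000); f=(2.851400, 1.324800) → (2.275140, 1.032480)
0.100000: (2.275140, 1.032480); f=(3.266765, 1.514203) → (2.601816, 1.183900)
(x(0.2), y(0.2)) ≈ (2.6018, 1.1839)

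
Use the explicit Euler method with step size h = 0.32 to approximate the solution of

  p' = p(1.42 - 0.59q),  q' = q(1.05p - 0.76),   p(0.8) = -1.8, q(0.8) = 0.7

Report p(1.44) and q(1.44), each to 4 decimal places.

Euler on (p,q): p_{n+1} = p_n + h·p', q_{n+1} = q_n + h·q'.
0.800000: (-1.800000, 0.700000); f=(-1.812600, -1.855000) → (-2.380032, 0.106400)
1.120000: (-2.380032, 0.106400); f=(-3.230237, -0.346761) → (-3.413708, -0.004564)
(p(1.44), q(1.44)) ≈ (-3.4137, -0.0046)

-3.4137, -0.0046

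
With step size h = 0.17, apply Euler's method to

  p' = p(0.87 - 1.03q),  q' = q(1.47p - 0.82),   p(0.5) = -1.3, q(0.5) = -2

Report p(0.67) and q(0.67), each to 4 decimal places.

Euler on (p,q): p_{n+1} = p_n + h·p', q_{n+1} = q_n + h·q'.
0.500000: (-1.300000, -2.000000); f=(-3.809000, 5.462000) → (-1.947530, -1.071460)
(p(0.67), q(0.67)) ≈ (-1.9475, -1.0715)

-1.9475, -1.0715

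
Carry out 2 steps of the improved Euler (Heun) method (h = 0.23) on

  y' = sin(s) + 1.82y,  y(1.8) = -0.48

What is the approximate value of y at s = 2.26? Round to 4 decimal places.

-0.4594

Heun: k1 = f(s_n, y_n); k2 = f(s_n + h, y_n + h·k1); y_{n+1} = y_n + (h/2)·(k1 + k2).
s=1.800000, y=-0.480000:
  k1 = f(1.800000, -0.480000) = 0.100248
  k2 = f(2.030000, -0.456943) = 0.064769
  y ← -0.480000 + (0.23/2)·(0.100248 + 0.064769) = -0.461023
s=2.030000, y=-0.461023:
  k1 = f(2.030000, -0.461023) = 0.057344
  k2 = f(2.260000, -0.447834) = -0.043305
  y ← -0.461023 + (0.23/2)·(0.057344 + (-0.043305)) = -0.459409
y(2.26) ≈ -0.4594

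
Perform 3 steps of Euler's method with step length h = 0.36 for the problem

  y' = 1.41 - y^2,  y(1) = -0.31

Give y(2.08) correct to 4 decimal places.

1.0113

Euler: y_{n+1} = y_n + h·f(x_n, y_n).
x=1.000000, y=-0.310000: f=1.313900 → y ← -0.310000 + 0.36·1.313900 = 0.163004
x=1.360000, y=0.163004: f=1.383430 → y ← 0.163004 + 0.36·1.383430 = 0.661039
x=1.720000, y=0.661039: f=0.973028 → y ← 0.661039 + 0.36·0.973028 = 1.011329
y(2.08) ≈ 1.0113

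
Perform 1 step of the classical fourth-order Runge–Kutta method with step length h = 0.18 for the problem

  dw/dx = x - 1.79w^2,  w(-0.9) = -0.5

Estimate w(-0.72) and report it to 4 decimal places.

RK4: k1 = f(x_n, w_n); k2 = f(x_n + h/2, w_n + (h/2)·k1); k3 = f(x_n + h/2, w_n + (h/2)·k2); k4 = f(x_n + h, w_n + h·k3); w_{n+1} = w_n + (h/6)·(k1 + 2k2 + 2k3 + k4).
x=-0.900000, w=-0.500000:
  k1 = f(-0.900000, -0.500000) = -1.347500
  k2 = f(-0.810000, -0.621275) = -1.500909
  k3 = f(-0.810000, -0.635082) = -1.531959
  k4 = f(-0.720000, -0.775753) = -1.797208
  w ← -0.500000 + (0.18/6)·(k1 + 2k2 + 2k3 + k4) = -0.776313
w(-0.72) ≈ -0.7763

-0.7763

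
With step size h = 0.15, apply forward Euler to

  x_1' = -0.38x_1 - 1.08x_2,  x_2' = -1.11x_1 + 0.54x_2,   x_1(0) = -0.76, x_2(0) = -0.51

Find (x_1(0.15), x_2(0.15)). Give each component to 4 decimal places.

Euler on (x_1,x_2): x_1_{n+1} = x_1_n + h·x_1', x_2_{n+1} = x_2_n + h·x_2'.
0.000000: (-0.760000, -0.510000); f=(0.839600, 0.568200) → (-0.634060, -0.424770)
(x_1(0.15), x_2(0.15)) ≈ (-0.6341, -0.4248)

-0.6341, -0.4248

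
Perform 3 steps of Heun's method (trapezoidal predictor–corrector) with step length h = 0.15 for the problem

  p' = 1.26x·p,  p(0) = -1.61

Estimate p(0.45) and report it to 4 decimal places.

-1.8284

Heun: k1 = f(x_n, p_n); k2 = f(x_n + h, p_n + h·k1); p_{n+1} = p_n + (h/2)·(k1 + k2).
x=0.000000, p=-1.610000:
  k1 = f(0.000000, -1.610000) = 0.000000
  k2 = f(0.150000, -1.610000) = -0.304290
  p ← -1.610000 + (0.15/2)·(0.000000 + (-0.304290)) = -1.632822
x=0.150000, p=-1.632822:
  k1 = f(0.150000, -1.632822) = -0.308603
  k2 = f(0.300000, -1.679112) = -0.634704
  p ← -1.632822 + (0.15/2)·(-0.308603 + (-0.634704)) = -1.703570
x=0.300000, p=-1.703570:
  k1 = f(0.300000, -1.703570) = -0.643949
  k2 = f(0.450000, -1.800162) = -1.020692
  p ← -1.703570 + (0.15/2)·(-0.643949 + (-1.020692)) = -1.828418
p(0.45) ≈ -1.8284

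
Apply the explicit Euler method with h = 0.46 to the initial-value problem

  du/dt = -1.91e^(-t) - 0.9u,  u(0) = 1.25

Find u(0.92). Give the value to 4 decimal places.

Euler: u_{n+1} = u_n + h·f(t_n, u_n).
t=0.000000, u=1.250000: f=-3.035000 → u ← 1.250000 + 0.46·(-3.035000) = -0.146100
t=0.460000, u=-0.146100: f=-1.074262 → u ← -0.146100 + 0.46·(-1.074262) = -0.640260
u(0.92) ≈ -0.6403

-0.6403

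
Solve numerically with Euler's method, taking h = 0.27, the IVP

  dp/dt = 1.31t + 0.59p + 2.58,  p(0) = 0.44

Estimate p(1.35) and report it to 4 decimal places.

Euler: p_{n+1} = p_n + h·f(t_n, p_n).
t=0.000000, p=0.440000: f=2.839600 → p ← 0.440000 + 0.27·2.839600 = 1.206692
t=0.270000, p=1.206692: f=3.645648 → p ← 1.206692 + 0.27·3.645648 = 2.191017
t=0.540000, p=2.191017: f=4.580100 → p ← 2.191017 + 0.27·4.580100 = 3.427644
t=0.810000, p=3.427644: f=5.663410 → p ← 3.427644 + 0.27·5.663410 = 4.956765
t=1.080000, p=4.956765: f=6.919291 → p ← 4.956765 + 0.27·6.919291 = 6.824973
p(1.35) ≈ 6.8250

6.8250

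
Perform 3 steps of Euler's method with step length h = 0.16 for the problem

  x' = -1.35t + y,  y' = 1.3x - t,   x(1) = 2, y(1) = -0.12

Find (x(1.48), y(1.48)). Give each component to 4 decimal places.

1.3017, 0.4258

Euler on (x,y): x_{n+1} = x_n + h·x', y_{n+1} = y_n + h·y'.
1.000000: (2.000000, -0.120000); f=(-1.470000, 1.600000) → (1.764800, 0.136000)
1.160000: (1.764800, 0.136000); f=(-1.430000, 1.134240) → (1.536000, 0.317478)
1.320000: (1.536000, 0.317478); f=(-1.464522, 0.676800) → (1.301677, 0.425766)
(x(1.48), y(1.48)) ≈ (1.3017, 0.4258)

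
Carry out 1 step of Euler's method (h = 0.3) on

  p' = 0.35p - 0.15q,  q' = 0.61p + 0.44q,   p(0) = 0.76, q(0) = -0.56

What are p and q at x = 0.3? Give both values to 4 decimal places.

0.8650, -0.4948

Euler on (p,q): p_{n+1} = p_n + h·p', q_{n+1} = q_n + h·q'.
0.000000: (0.760000, -0.560000); f=(0.350000, 0.217200) → (0.865000, -0.494840)
(p(0.3), q(0.3)) ≈ (0.8650, -0.4948)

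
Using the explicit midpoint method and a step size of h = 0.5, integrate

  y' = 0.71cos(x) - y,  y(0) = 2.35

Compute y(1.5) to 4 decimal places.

0.8511

Midpoint: k1 = f(x_n, y_n); k2 = f(x_n + h/2, y_n + (h/2)·k1); y_{n+1} = y_n + h·k2.
x=0.000000, y=2.350000:
  k1 = f(0.000000, 2.350000) = -1.640000
  k2 = f(0.250000, 1.940000) = -1.252072
  y ← 2.350000 + 0.5·(-1.252072) = 1.723964
x=0.500000, y=1.723964:
  k1 = f(0.500000, 1.723964) = -1.100880
  k2 = f(0.750000, 1.448744) = -0.929245
  y ← 1.723964 + 0.5·(-0.929245) = 1.259342
x=1.000000, y=1.259342:
  k1 = f(1.000000, 1.259342) = -0.875727
  k2 = f(1.250000, 1.040410) = -0.816531
  y ← 1.259342 + 0.5·(-0.816531) = 0.851076
y(1.5) ≈ 0.8511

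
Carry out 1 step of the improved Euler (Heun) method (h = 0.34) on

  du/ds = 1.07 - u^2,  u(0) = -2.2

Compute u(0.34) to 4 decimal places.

Heun: k1 = f(s_n, u_n); k2 = f(s_n + h, u_n + h·k1); u_{n+1} = u_n + (h/2)·(k1 + k2).
s=0.000000, u=-2.200000:
  k1 = f(0.000000, -2.200000) = -3.770000
  k2 = f(0.340000, -3.481800) = -11.052931
  u ← -2.200000 + (0.34/2)·(-3.770000 + (-11.052931)) = -4.719898
u(0.34) ≈ -4.7199

-4.7199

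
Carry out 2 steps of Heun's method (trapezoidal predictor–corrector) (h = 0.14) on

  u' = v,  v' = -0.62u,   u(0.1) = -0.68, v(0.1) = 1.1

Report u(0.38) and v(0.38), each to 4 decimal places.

Heun on (u,v): k1 = f(t_n, state_n); k2 = f(t_n + h, state_n + h·k1); state_{n+1} = state_n + (h/2)·(k1 + k2).
0.100000: (-0.680000, 1.100000)
  k1 = (1.100000, 0.421600)
  predictor → (-0.526000, 1.159024)
  k2 = (1.159024, 0.326120)
  → (-0.521868, 1.152340)
0.240000: (-0.521868, 1.152340)
  k1 = (1.152340, 0.323558)
  predictor → (-0.360541, 1.197639)
  k2 = (1.197639, 0.223535)
  → (-0.357370, 1.190637)
(u(0.38), v(0.38)) ≈ (-0.3574, 1.1906)

-0.3574, 1.1906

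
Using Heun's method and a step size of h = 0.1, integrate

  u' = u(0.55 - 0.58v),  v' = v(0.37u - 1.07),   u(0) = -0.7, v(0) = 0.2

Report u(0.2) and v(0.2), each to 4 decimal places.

Heun on (u,v): k1 = f(s_n, state_n); k2 = f(s_n + h, state_n + h·k1); state_{n+1} = state_n + (h/2)·(k1 + k2).
0.000000: (-0.700000, 0.200000)
  k1 = (-0.303800, -0.265800)
  predictor → (-0.730380, 0.173420)
  k2 = (-0.328245, -0.232425)
  → (-0.731602, 0.175089)
0.100000: (-0.731602, 0.175089)
  k1 = (-0.328086, -0.234740)
  predictor → (-0.764411, 0.151615)
  k2 = (-0.353206, -0.205109)
  → (-0.765667, 0.153096)
(u(0.2), v(0.2)) ≈ (-0.7657, 0.1531)

-0.7657, 0.1531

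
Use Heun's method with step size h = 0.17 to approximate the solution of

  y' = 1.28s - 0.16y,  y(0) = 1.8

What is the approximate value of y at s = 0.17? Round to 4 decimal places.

1.7702

Heun: k1 = f(s_n, y_n); k2 = f(s_n + h, y_n + h·k1); y_{n+1} = y_n + (h/2)·(k1 + k2).
s=0.000000, y=1.800000:
  k1 = f(0.000000, 1.800000) = -0.288000
  k2 = f(0.170000, 1.751040) = -0.062566
  y ← 1.800000 + (0.17/2)·(-0.288000 + (-0.062566)) = 1.770202
y(0.17) ≈ 1.7702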